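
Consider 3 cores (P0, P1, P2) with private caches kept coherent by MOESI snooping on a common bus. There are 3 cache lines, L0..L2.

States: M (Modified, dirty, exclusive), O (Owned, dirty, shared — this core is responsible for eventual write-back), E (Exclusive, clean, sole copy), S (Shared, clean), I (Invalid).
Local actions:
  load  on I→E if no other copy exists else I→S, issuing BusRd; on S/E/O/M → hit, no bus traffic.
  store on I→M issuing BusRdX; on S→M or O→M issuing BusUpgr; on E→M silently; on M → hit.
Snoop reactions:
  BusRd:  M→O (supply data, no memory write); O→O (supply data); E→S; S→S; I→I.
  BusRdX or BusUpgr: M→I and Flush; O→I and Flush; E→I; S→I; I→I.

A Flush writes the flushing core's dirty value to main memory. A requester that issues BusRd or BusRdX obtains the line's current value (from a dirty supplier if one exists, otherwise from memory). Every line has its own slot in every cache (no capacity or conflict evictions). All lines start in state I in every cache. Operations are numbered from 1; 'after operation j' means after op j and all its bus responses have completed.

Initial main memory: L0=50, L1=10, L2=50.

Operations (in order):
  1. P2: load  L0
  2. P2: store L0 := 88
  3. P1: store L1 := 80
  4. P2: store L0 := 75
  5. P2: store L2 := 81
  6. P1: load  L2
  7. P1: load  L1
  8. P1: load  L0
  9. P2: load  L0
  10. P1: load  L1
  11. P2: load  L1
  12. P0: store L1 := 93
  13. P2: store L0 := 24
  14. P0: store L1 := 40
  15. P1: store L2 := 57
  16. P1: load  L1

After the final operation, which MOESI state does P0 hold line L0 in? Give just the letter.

state = I

[1] P2: load  L0 | P0:I, P1:I, P2:E(50) | bus: BusRd
[2] P2: store L0 := 88 | P0:I, P1:I, P2:M(88) | bus: none
[3] P1: store L1 := 80 | P0:I, P1:M(80), P2:I | bus: BusRdX
[4] P2: store L0 := 75 | P0:I, P1:I, P2:M(75) | bus: none
[5] P2: store L2 := 81 | P0:I, P1:I, P2:M(81) | bus: BusRdX
[6] P1: load  L2 | P0:I, P1:S(81), P2:O(81) | bus: BusRd
[7] P1: load  L1 | P0:I, P1:M(80), P2:I | bus: none
[8] P1: load  L0 | P0:I, P1:S(75), P2:O(75) | bus: BusRd
[9] P2: load  L0 | P0:I, P1:S(75), P2:O(75) | bus: none
[10] P1: load  L1 | P0:I, P1:M(80), P2:I | bus: none
[11] P2: load  L1 | P0:I, P1:O(80), P2:S(80) | bus: BusRd
[12] P0: store L1 := 93 | P0:M(93), P1:I, P2:I | bus: BusRdX,Flush
[13] P2: store L0 := 24 | P0:I, P1:I, P2:M(24) | bus: BusUpgr
[14] P0: store L1 := 40 | P0:M(40), P1:I, P2:I | bus: none
[15] P1: store L2 := 57 | P0:I, P1:M(57), P2:I | bus: BusUpgr,Flush
[16] P1: load  L1 | P0:O(40), P1:S(40), P2:I | bus: BusRd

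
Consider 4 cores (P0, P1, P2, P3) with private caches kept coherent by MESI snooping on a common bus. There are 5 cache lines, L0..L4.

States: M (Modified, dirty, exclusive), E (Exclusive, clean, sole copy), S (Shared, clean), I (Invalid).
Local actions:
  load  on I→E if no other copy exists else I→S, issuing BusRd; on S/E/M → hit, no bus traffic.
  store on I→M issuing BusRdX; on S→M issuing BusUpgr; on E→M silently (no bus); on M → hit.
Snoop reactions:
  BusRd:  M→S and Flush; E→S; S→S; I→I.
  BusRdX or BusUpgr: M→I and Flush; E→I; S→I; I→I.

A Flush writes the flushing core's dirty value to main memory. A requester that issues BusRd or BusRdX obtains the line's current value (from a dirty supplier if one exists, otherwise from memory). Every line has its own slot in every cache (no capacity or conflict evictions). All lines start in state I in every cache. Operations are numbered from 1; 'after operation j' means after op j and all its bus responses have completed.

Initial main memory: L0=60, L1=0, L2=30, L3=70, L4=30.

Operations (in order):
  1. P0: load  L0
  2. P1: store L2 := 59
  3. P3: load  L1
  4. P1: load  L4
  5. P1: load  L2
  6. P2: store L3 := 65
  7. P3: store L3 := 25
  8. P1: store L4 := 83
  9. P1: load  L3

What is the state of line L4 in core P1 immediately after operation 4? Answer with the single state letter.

  op1 P0: load  L0 → E/I/I/I on L0; bus BusRd; mem=60
  op2 P1: store L2 := 59 → I/M/I/I on L2; bus BusRdX; mem=30
  op3 P3: load  L1 → I/I/I/E on L1; bus BusRd; mem=0
  op4 P1: load  L4 → I/E/I/I on L4; bus BusRd; mem=30
  op5 P1: load  L2 → I/M/I/I on L2; bus (none); mem=30
  op6 P2: store L3 := 65 → I/I/M/I on L3; bus BusRdX; mem=70
  op7 P3: store L3 := 25 → I/I/I/M on L3; bus BusRdX Flush; mem=65
  op8 P1: store L4 := 83 → I/M/I/I on L4; bus (none); mem=30
  op9 P1: load  L3 → I/S/I/S on L3; bus BusRd Flush; mem=25

state = E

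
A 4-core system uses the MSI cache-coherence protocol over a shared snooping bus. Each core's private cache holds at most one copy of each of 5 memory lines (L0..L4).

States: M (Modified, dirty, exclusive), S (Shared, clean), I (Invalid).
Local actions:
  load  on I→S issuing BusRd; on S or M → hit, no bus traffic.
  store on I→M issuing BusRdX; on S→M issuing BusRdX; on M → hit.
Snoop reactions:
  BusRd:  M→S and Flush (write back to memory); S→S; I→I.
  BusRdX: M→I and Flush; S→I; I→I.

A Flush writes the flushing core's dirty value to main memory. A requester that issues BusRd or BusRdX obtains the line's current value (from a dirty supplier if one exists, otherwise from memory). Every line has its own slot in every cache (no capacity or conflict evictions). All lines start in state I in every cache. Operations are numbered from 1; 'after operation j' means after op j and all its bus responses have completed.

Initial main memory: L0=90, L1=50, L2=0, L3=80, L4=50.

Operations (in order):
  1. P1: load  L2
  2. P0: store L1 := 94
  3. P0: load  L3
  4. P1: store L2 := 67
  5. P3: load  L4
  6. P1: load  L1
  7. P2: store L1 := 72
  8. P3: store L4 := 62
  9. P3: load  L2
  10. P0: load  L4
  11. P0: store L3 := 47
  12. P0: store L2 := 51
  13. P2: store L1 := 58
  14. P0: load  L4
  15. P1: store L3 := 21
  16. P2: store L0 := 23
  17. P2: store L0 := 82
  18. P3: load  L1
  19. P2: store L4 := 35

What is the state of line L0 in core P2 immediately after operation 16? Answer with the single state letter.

[1] P1: load  L2 | P0:I, P1:S(0), P2:I, P3:I | bus: BusRd
[2] P0: store L1 := 94 | P0:M(94), P1:I, P2:I, P3:I | bus: BusRdX
[3] P0: load  L3 | P0:S(80), P1:I, P2:I, P3:I | bus: BusRd
[4] P1: store L2 := 67 | P0:I, P1:M(67), P2:I, P3:I | bus: BusRdX
[5] P3: load  L4 | P0:I, P1:I, P2:I, P3:S(50) | bus: BusRd
[6] P1: load  L1 | P0:S(94), P1:S(94), P2:I, P3:I | bus: BusRd,Flush
[7] P2: store L1 := 72 | P0:I, P1:I, P2:M(72), P3:I | bus: BusRdX
[8] P3: store L4 := 62 | P0:I, P1:I, P2:I, P3:M(62) | bus: BusRdX
[9] P3: load  L2 | P0:I, P1:S(67), P2:I, P3:S(67) | bus: BusRd,Flush
[10] P0: load  L4 | P0:S(62), P1:I, P2:I, P3:S(62) | bus: BusRd,Flush
[11] P0: store L3 := 47 | P0:M(47), P1:I, P2:I, P3:I | bus: BusRdX
[12] P0: store L2 := 51 | P0:M(51), P1:I, P2:I, P3:I | bus: BusRdX
[13] P2: store L1 := 58 | P0:I, P1:I, P2:M(58), P3:I | bus: none
[14] P0: load  L4 | P0:S(62), P1:I, P2:I, P3:S(62) | bus: none
[15] P1: store L3 := 21 | P0:I, P1:M(21), P2:I, P3:I | bus: BusRdX,Flush
[16] P2: store L0 := 23 | P0:I, P1:I, P2:M(23), P3:I | bus: BusRdX
[17] P2: store L0 := 82 | P0:I, P1:I, P2:M(82), P3:I | bus: none
[18] P3: load  L1 | P0:I, P1:I, P2:S(58), P3:S(58) | bus: BusRd,Flush
[19] P2: store L4 := 35 | P0:I, P1:I, P2:M(35), P3:I | bus: BusRdX

state = M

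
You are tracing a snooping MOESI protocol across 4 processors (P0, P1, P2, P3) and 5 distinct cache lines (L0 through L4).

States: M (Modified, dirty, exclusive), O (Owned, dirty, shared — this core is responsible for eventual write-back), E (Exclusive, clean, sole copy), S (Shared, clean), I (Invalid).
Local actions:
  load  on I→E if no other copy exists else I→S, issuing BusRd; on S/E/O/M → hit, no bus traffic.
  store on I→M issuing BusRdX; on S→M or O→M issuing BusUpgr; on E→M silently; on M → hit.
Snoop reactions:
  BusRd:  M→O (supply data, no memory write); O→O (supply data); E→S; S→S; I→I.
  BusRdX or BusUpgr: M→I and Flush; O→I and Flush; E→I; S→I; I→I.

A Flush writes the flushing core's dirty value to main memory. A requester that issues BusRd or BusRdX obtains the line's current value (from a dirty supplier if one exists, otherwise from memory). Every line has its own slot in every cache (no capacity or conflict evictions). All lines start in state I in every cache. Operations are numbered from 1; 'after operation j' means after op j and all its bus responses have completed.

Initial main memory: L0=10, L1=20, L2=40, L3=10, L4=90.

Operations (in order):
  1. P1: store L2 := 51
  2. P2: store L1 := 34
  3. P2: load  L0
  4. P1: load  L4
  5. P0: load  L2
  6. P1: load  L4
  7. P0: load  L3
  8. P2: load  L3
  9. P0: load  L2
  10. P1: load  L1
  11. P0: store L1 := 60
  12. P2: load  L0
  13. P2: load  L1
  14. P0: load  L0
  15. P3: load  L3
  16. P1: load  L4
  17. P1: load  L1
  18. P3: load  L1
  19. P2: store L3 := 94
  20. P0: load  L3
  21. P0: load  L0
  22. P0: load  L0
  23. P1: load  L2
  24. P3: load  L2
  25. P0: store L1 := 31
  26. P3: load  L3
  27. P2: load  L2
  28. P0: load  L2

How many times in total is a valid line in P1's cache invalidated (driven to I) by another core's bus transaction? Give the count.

1. P1: store L2 := 51  bus=[BusRdX]  L2: P0=I P1=M P2=I P3=I  mem[L2]=40
2. P2: store L1 := 34  bus=[BusRdX]  L1: P0=I P1=I P2=M P3=I  mem[L1]=20
3. P2: load  L0  bus=[BusRd]  L0: P0=I P1=I P2=E P3=I  mem[L0]=10
4. P1: load  L4  bus=[BusRd]  L4: P0=I P1=E P2=I P3=I  mem[L4]=90
5. P0: load  L2  bus=[BusRd]  L2: P0=S P1=O P2=I P3=I  mem[L2]=40
6. P1: load  L4  bus=[-]  L4: P0=I P1=E P2=I P3=I  mem[L4]=90
7. P0: load  L3  bus=[BusRd]  L3: P0=E P1=I P2=I P3=I  mem[L3]=10
8. P2: load  L3  bus=[BusRd]  L3: P0=S P1=I P2=S P3=I  mem[L3]=10
9. P0: load  L2  bus=[-]  L2: P0=S P1=O P2=I P3=I  mem[L2]=40
10. P1: load  L1  bus=[BusRd]  L1: P0=I P1=S P2=O P3=I  mem[L1]=20
11. P0: store L1 := 60  bus=[BusRdX,Flush]  L1: P0=M P1=I P2=I P3=I  mem[L1]=34
12. P2: load  L0  bus=[-]  L0: P0=I P1=I P2=E P3=I  mem[L0]=10
13. P2: load  L1  bus=[BusRd]  L1: P0=O P1=I P2=S P3=I  mem[L1]=34
14. P0: load  L0  bus=[BusRd]  L0: P0=S P1=I P2=S P3=I  mem[L0]=10
15. P3: load  L3  bus=[BusRd]  L3: P0=S P1=I P2=S P3=S  mem[L3]=10
16. P1: load  L4  bus=[-]  L4: P0=I P1=E P2=I P3=I  mem[L4]=90
17. P1: load  L1  bus=[BusRd]  L1: P0=O P1=S P2=S P3=I  mem[L1]=34
18. P3: load  L1  bus=[BusRd]  L1: P0=O P1=S P2=S P3=S  mem[L1]=34
19. P2: store L3 := 94  bus=[BusUpgr]  L3: P0=I P1=I P2=M P3=I  mem[L3]=10
20. P0: load  L3  bus=[BusRd]  L3: P0=S P1=I P2=O P3=I  mem[L3]=10
21. P0: load  L0  bus=[-]  L0: P0=S P1=I P2=S P3=I  mem[L0]=10
22. P0: load  L0  bus=[-]  L0: P0=S P1=I P2=S P3=I  mem[L0]=10
23. P1: load  L2  bus=[-]  L2: P0=S P1=O P2=I P3=I  mem[L2]=40
24. P3: load  L2  bus=[BusRd]  L2: P0=S P1=O P2=I P3=S  mem[L2]=40
25. P0: store L1 := 31  bus=[BusUpgr]  L1: P0=M P1=I P2=I P3=I  mem[L1]=34
26. P3: load  L3  bus=[BusRd]  L3: P0=S P1=I P2=O P3=S  mem[L3]=10
27. P2: load  L2  bus=[BusRd]  L2: P0=S P1=O P2=S P3=S  mem[L2]=40
28. P0: load  L2  bus=[-]  L2: P0=S P1=O P2=S P3=S  mem[L2]=40

invalidations = 2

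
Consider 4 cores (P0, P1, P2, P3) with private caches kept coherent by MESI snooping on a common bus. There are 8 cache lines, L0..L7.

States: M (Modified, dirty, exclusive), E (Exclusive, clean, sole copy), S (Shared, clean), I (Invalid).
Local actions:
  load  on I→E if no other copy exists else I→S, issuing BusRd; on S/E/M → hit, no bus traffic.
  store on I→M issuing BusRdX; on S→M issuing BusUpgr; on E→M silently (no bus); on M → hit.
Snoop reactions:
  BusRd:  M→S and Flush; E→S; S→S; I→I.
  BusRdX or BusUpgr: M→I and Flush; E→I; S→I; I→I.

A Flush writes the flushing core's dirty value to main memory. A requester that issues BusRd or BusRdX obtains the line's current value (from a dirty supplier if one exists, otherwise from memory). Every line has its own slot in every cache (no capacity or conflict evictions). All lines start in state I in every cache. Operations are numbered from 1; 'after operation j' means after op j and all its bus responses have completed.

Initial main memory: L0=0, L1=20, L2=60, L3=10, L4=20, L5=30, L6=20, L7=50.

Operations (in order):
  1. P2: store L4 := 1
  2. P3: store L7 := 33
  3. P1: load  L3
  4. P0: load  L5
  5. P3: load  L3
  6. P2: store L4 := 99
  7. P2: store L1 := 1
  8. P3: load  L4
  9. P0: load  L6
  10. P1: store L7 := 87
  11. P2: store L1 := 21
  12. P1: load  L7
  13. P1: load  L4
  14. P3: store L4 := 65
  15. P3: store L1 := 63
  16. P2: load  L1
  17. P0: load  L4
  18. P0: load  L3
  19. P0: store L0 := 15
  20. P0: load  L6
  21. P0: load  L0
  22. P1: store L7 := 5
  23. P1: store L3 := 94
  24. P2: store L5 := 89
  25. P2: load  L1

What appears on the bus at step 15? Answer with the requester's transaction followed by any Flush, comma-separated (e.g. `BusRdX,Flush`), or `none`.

[1] P2: store L4 := 1 | P0:I, P1:I, P2:M(1), P3:I | bus: BusRdX
[2] P3: store L7 := 33 | P0:I, P1:I, P2:I, P3:M(33) | bus: BusRdX
[3] P1: load  L3 | P0:I, P1:E(10), P2:I, P3:I | bus: BusRd
[4] P0: load  L5 | P0:E(30), P1:I, P2:I, P3:I | bus: BusRd
[5] P3: load  L3 | P0:I, P1:S(10), P2:I, P3:S(10) | bus: BusRd
[6] P2: store L4 := 99 | P0:I, P1:I, P2:M(99), P3:I | bus: none
[7] P2: store L1 := 1 | P0:I, P1:I, P2:M(1), P3:I | bus: BusRdX
[8] P3: load  L4 | P0:I, P1:I, P2:S(99), P3:S(99) | bus: BusRd,Flush
[9] P0: load  L6 | P0:E(20), P1:I, P2:I, P3:I | bus: BusRd
[10] P1: store L7 := 87 | P0:I, P1:M(87), P2:I, P3:I | bus: BusRdX,Flush
[11] P2: store L1 := 21 | P0:I, P1:I, P2:M(21), P3:I | bus: none
[12] P1: load  L7 | P0:I, P1:M(87), P2:I, P3:I | bus: none
[13] P1: load  L4 | P0:I, P1:S(99), P2:S(99), P3:S(99) | bus: BusRd
[14] P3: store L4 := 65 | P0:I, P1:I, P2:I, P3:M(65) | bus: BusUpgr
[15] P3: store L1 := 63 | P0:I, P1:I, P2:I, P3:M(63) | bus: BusRdX,Flush
[16] P2: load  L1 | P0:I, P1:I, P2:S(63), P3:S(63) | bus: BusRd,Flush
[17] P0: load  L4 | P0:S(65), P1:I, P2:I, P3:S(65) | bus: BusRd,Flush
[18] P0: load  L3 | P0:S(10), P1:S(10), P2:I, P3:S(10) | bus: BusRd
[19] P0: store L0 := 15 | P0:M(15), P1:I, P2:I, P3:I | bus: BusRdX
[20] P0: load  L6 | P0:E(20), P1:I, P2:I, P3:I | bus: none
[21] P0: load  L0 | P0:M(15), P1:I, P2:I, P3:I | bus: none
[22] P1: store L7 := 5 | P0:I, P1:M(5), P2:I, P3:I | bus: none
[23] P1: store L3 := 94 | P0:I, P1:M(94), P2:I, P3:I | bus: BusUpgr
[24] P2: store L5 := 89 | P0:I, P1:I, P2:M(89), P3:I | bus: BusRdX
[25] P2: load  L1 | P0:I, P1:I, P2:S(63), P3:S(63) | bus: none

bus = BusRdX,Flush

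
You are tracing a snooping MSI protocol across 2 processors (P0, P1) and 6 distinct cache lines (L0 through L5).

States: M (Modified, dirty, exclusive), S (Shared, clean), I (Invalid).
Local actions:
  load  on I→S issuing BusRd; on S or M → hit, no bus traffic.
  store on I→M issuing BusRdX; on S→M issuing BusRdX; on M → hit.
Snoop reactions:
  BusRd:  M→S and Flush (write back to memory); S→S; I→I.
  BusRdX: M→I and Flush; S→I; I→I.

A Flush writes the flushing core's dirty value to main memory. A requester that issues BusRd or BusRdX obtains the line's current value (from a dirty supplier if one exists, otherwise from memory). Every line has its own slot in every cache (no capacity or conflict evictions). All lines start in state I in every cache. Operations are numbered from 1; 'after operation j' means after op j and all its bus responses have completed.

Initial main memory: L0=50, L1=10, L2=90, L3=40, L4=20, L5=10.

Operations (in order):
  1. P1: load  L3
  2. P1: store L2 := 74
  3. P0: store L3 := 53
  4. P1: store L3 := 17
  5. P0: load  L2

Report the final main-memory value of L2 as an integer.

  op1 P1: load  L3 → I/S on L3; bus BusRd; mem=40
  op2 P1: store L2 := 74 → I/M on L2; bus BusRdX; mem=90
  op3 P0: store L3 := 53 → M/I on L3; bus BusRdX; mem=40
  op4 P1: store L3 := 17 → I/M on L3; bus BusRdX Flush; mem=53
  op5 P0: load  L2 → S/S on L2; bus BusRd Flush; mem=74

memory[L2] = 74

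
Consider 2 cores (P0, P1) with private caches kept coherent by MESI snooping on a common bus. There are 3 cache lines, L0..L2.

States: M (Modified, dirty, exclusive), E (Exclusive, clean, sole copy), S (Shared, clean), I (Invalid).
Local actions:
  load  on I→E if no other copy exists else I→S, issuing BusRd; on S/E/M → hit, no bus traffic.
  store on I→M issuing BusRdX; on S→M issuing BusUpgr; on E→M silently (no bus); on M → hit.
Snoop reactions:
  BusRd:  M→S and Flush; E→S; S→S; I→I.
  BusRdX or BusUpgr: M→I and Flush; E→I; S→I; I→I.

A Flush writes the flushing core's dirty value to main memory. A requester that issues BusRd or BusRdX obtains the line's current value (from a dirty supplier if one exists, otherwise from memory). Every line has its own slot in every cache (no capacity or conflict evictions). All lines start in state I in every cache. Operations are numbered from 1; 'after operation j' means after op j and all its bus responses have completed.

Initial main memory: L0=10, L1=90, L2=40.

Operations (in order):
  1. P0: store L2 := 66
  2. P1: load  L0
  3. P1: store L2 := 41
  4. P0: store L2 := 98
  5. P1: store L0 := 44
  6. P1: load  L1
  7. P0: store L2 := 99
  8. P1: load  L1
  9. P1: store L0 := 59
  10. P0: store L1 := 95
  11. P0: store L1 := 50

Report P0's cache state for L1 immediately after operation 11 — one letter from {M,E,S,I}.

state = M

step 1: P0: store L2 := 66  ⟶  MI  (L2)  txn=BusRdX  M[L2]=40
step 2: P1: load  L0  ⟶  IE  (L0)  txn=BusRd  M[L0]=10
step 3: P1: store L2 := 41  ⟶  IM  (L2)  txn=BusRdX+Flush  M[L2]=66
step 4: P0: store L2 := 98  ⟶  MI  (L2)  txn=BusRdX+Flush  M[L2]=41
step 5: P1: store L0 := 44  ⟶  IM  (L0)  txn=∅  M[L0]=10
step 6: P1: load  L1  ⟶  IE  (L1)  txn=BusRd  M[L1]=90
step 7: P0: store L2 := 99  ⟶  MI  (L2)  txn=∅  M[L2]=41
step 8: P1: load  L1  ⟶  IE  (L1)  txn=∅  M[L1]=90
step 9: P1: store L0 := 59  ⟶  IM  (L0)  txn=∅  M[L0]=10
step 10: P0: store L1 := 95  ⟶  MI  (L1)  txn=BusRdX  M[L1]=90
step 11: P0: store L1 := 50  ⟶  MI  (L1)  txn=∅  M[L1]=90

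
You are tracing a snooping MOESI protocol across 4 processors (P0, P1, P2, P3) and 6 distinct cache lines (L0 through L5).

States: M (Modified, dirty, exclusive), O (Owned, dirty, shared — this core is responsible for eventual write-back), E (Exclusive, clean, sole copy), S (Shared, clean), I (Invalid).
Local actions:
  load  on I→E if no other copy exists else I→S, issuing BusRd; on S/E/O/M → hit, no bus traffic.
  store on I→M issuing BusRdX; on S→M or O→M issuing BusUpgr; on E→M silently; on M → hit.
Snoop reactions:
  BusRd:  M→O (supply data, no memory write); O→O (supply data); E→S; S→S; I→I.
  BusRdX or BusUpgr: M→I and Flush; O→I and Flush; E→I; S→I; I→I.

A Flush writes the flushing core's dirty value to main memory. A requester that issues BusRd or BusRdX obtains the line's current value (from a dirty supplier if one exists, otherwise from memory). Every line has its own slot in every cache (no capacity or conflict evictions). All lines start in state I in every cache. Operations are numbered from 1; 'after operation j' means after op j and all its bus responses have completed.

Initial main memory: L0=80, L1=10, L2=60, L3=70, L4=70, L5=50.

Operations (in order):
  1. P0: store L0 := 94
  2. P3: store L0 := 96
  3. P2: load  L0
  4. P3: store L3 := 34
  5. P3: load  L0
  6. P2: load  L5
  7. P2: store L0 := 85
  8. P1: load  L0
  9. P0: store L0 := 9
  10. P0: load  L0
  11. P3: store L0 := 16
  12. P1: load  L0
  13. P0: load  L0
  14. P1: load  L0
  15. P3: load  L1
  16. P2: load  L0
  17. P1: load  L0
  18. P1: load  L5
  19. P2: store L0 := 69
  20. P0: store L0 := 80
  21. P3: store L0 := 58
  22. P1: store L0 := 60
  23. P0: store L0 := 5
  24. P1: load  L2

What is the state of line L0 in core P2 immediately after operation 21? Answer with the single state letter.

[1] P0: store L0 := 94 | P0:M(94), P1:I, P2:I, P3:I | bus: BusRdX
[2] P3: store L0 := 96 | P0:I, P1:I, P2:I, P3:M(96) | bus: BusRdX,Flush
[3] P2: load  L0 | P0:I, P1:I, P2:S(96), P3:O(96) | bus: BusRd
[4] P3: store L3 := 34 | P0:I, P1:I, P2:I, P3:M(34) | bus: BusRdX
[5] P3: load  L0 | P0:I, P1:I, P2:S(96), P3:O(96) | bus: none
[6] P2: load  L5 | P0:I, P1:I, P2:E(50), P3:I | bus: BusRd
[7] P2: store L0 := 85 | P0:I, P1:I, P2:M(85), P3:I | bus: BusUpgr,Flush
[8] P1: load  L0 | P0:I, P1:S(85), P2:O(85), P3:I | bus: BusRd
[9] P0: store L0 := 9 | P0:M(9), P1:I, P2:I, P3:I | bus: BusRdX,Flush
[10] P0: load  L0 | P0:M(9), P1:I, P2:I, P3:I | bus: none
[11] P3: store L0 := 16 | P0:I, P1:I, P2:I, P3:M(16) | bus: BusRdX,Flush
[12] P1: load  L0 | P0:I, P1:S(16), P2:I, P3:O(16) | bus: BusRd
[13] P0: load  L0 | P0:S(16), P1:S(16), P2:I, P3:O(16) | bus: BusRd
[14] P1: load  L0 | P0:S(16), P1:S(16), P2:I, P3:O(16) | bus: none
[15] P3: load  L1 | P0:I, P1:I, P2:I, P3:E(10) | bus: BusRd
[16] P2: load  L0 | P0:S(16), P1:S(16), P2:S(16), P3:O(16) | bus: BusRd
[17] P1: load  L0 | P0:S(16), P1:S(16), P2:S(16), P3:O(16) | bus: none
[18] P1: load  L5 | P0:I, P1:S(50), P2:S(50), P3:I | bus: BusRd
[19] P2: store L0 := 69 | P0:I, P1:I, P2:M(69), P3:I | bus: BusUpgr,Flush
[20] P0: store L0 := 80 | P0:M(80), P1:I, P2:I, P3:I | bus: BusRdX,Flush
[21] P3: store L0 := 58 | P0:I, P1:I, P2:I, P3:M(58) | bus: BusRdX,Flush
[22] P1: store L0 := 60 | P0:I, P1:M(60), P2:I, P3:I | bus: BusRdX,Flush
[23] P0: store L0 := 5 | P0:M(5), P1:I, P2:I, P3:I | bus: BusRdX,Flush
[24] P1: load  L2 | P0:I, P1:E(60), P2:I, P3:I | bus: BusRd

state = I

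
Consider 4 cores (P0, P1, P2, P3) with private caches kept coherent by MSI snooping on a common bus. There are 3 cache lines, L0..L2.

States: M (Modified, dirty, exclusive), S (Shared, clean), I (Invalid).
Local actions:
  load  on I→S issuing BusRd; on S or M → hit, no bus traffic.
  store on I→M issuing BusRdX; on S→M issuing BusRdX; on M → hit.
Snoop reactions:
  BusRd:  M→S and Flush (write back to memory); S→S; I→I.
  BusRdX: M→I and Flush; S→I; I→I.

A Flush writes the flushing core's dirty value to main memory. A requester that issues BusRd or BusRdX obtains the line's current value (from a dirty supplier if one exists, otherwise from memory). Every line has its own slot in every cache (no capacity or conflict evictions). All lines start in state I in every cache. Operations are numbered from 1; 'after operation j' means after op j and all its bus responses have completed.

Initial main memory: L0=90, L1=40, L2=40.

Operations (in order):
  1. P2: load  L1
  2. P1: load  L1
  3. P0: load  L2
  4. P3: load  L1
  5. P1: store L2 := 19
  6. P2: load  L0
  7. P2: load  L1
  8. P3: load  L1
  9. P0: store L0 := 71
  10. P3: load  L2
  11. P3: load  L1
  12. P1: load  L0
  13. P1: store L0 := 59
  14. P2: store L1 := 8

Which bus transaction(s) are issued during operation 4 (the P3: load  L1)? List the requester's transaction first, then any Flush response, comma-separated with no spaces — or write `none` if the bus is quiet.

step 1: P2: load  L1  ⟶  IISI  (L1)  txn=BusRd  M[L1]=40
step 2: P1: load  L1  ⟶  ISSI  (L1)  txn=BusRd  M[L1]=40
step 3: P0: load  L2  ⟶  SIII  (L2)  txn=BusRd  M[L2]=40
step 4: P3: load  L1  ⟶  ISSS  (L1)  txn=BusRd  M[L1]=40
step 5: P1: store L2 := 19  ⟶  IMII  (L2)  txn=BusRdX  M[L2]=40
step 6: P2: load  L0  ⟶  IISI  (L0)  txn=BusRd  M[L0]=90
step 7: P2: load  L1  ⟶  ISSS  (L1)  txn=∅  M[L1]=40
step 8: P3: load  L1  ⟶  ISSS  (L1)  txn=∅  M[L1]=40
step 9: P0: store L0 := 71  ⟶  MIII  (L0)  txn=BusRdX  M[L0]=90
step 10: P3: load  L2  ⟶  ISIS  (L2)  txn=BusRd+Flush  M[L2]=19
step 11: P3: load  L1  ⟶  ISSS  (L1)  txn=∅  M[L1]=40
step 12: P1: load  L0  ⟶  SSII  (L0)  txn=BusRd+Flush  M[L0]=71
step 13: P1: store L0 := 59  ⟶  IMII  (L0)  txn=BusRdX  M[L0]=71
step 14: P2: store L1 := 8  ⟶  IIMI  (L1)  txn=BusRdX  M[L1]=40

bus = BusRd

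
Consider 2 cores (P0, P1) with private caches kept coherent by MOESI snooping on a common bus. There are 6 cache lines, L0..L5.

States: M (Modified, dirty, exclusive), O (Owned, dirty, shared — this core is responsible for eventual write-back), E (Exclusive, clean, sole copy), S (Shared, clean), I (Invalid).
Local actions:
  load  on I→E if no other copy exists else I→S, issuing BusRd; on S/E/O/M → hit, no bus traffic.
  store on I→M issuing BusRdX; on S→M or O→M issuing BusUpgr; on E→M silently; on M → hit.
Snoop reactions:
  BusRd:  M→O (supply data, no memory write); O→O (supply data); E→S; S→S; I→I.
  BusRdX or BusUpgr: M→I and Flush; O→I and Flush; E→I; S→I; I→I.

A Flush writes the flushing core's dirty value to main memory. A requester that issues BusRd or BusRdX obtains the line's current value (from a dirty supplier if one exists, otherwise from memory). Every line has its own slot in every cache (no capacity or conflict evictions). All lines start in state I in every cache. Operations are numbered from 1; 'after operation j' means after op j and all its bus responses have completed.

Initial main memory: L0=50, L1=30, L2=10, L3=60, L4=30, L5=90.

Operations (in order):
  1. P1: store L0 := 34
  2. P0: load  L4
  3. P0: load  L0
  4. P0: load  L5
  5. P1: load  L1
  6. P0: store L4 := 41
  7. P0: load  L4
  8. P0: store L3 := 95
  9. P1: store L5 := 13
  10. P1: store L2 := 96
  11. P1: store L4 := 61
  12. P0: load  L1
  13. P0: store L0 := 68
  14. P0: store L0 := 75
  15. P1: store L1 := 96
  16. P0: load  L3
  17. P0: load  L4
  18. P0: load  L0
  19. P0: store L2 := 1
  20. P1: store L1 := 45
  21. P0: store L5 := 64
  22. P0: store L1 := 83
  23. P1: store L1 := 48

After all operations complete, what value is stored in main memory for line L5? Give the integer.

memory[L5] = 13

step 1: P1: store L0 := 34  ⟶  IM  (L0)  txn=BusRdX  M[L0]=50
step 2: P0: load  L4  ⟶  EI  (L4)  txn=BusRd  M[L4]=30
step 3: P0: load  L0  ⟶  SO  (L0)  txn=BusRd  M[L0]=50
step 4: P0: load  L5  ⟶  EI  (L5)  txn=BusRd  M[L5]=90
step 5: P1: load  L1  ⟶  IE  (L1)  txn=BusRd  M[L1]=30
step 6: P0: store L4 := 41  ⟶  MI  (L4)  txn=∅  M[L4]=30
step 7: P0: load  L4  ⟶  MI  (L4)  txn=∅  M[L4]=30
step 8: P0: store L3 := 95  ⟶  MI  (L3)  txn=BusRdX  M[L3]=60
step 9: P1: store L5 := 13  ⟶  IM  (L5)  txn=BusRdX  M[L5]=90
step 10: P1: store L2 := 96  ⟶  IM  (L2)  txn=BusRdX  M[L2]=10
step 11: P1: store L4 := 61  ⟶  IM  (L4)  txn=BusRdX+Flush  M[L4]=41
step 12: P0: load  L1  ⟶  SS  (L1)  txn=BusRd  M[L1]=30
step 13: P0: store L0 := 68  ⟶  MI  (L0)  txn=BusUpgr+Flush  M[L0]=34
step 14: P0: store L0 := 75  ⟶  MI  (L0)  txn=∅  M[L0]=34
step 15: P1: store L1 := 96  ⟶  IM  (L1)  txn=BusUpgr  M[L1]=30
step 16: P0: load  L3  ⟶  MI  (L3)  txn=∅  M[L3]=60
step 17: P0: load  L4  ⟶  SO  (L4)  txn=BusRd  M[L4]=41
step 18: P0: load  L0  ⟶  MI  (L0)  txn=∅  M[L0]=34
step 19: P0: store L2 := 1  ⟶  MI  (L2)  txn=BusRdX+Flush  M[L2]=96
step 20: P1: store L1 := 45  ⟶  IM  (L1)  txn=∅  M[L1]=30
step 21: P0: store L5 := 64  ⟶  MI  (L5)  txn=BusRdX+Flush  M[L5]=13
step 22: P0: store L1 := 83  ⟶  MI  (L1)  txn=BusRdX+Flush  M[L1]=45
step 23: P1: store L1 := 48  ⟶  IM  (L1)  txn=BusRdX+Flush  M[L1]=83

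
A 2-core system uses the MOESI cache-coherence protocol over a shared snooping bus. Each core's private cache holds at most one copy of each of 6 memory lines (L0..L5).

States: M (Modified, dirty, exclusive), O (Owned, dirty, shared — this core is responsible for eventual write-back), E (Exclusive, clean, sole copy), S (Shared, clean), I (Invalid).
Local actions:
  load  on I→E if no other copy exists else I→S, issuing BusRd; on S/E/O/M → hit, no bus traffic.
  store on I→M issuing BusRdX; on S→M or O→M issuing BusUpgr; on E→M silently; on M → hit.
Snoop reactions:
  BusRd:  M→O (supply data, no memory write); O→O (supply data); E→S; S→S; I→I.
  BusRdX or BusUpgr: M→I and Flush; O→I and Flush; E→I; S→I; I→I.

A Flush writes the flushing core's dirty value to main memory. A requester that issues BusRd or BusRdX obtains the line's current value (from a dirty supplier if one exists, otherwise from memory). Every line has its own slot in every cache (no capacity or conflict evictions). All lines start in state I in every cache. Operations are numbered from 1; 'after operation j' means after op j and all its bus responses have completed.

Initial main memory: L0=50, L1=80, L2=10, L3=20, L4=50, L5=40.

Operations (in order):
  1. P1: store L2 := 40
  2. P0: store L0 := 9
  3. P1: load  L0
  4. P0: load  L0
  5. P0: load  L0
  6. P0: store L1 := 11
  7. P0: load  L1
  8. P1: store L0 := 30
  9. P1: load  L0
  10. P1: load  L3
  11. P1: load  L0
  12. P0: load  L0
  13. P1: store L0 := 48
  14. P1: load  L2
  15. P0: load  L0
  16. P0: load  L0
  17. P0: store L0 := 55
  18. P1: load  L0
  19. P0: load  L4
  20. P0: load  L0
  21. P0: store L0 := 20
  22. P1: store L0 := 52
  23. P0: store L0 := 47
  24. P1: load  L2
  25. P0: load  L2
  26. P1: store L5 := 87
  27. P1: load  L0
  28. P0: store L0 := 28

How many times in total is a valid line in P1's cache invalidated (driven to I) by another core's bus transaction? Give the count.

invalidations = 4

  op1 P1: store L2 := 40 → I/M on L2; bus BusRdX; mem=10
  op2 P0: store L0 := 9 → M/I on L0; bus BusRdX; mem=50
  op3 P1: load  L0 → O/S on L0; bus BusRd; mem=50
  op4 P0: load  L0 → O/S on L0; bus (none); mem=50
  op5 P0: load  L0 → O/S on L0; bus (none); mem=50
  op6 P0: store L1 := 11 → M/I on L1; bus BusRdX; mem=80
  op7 P0: load  L1 → M/I on L1; bus (none); mem=80
  op8 P1: store L0 := 30 → I/M on L0; bus BusUpgr Flush; mem=9
  op9 P1: load  L0 → I/M on L0; bus (none); mem=9
  op10 P1: load  L3 → I/E on L3; bus BusRd; mem=20
  op11 P1: load  L0 → I/M on L0; bus (none); mem=9
  op12 P0: load  L0 → S/O on L0; bus BusRd; mem=9
  op13 P1: store L0 := 48 → I/M on L0; bus BusUpgr; mem=9
  op14 P1: load  L2 → I/M on L2; bus (none); mem=10
  op15 P0: load  L0 → S/O on L0; bus BusRd; mem=9
  op16 P0: load  L0 → S/O on L0; bus (none); mem=9
  op17 P0: store L0 := 55 → M/I on L0; bus BusUpgr Flush; mem=48
  op18 P1: load  L0 → O/S on L0; bus BusRd; mem=48
  op19 P0: load  L4 → E/I on L4; bus BusRd; mem=50
  op20 P0: load  L0 → O/S on L0; bus (none); mem=48
  op21 P0: store L0 := 20 → M/I on L0; bus BusUpgr; mem=48
  op22 P1: store L0 := 52 → I/M on L0; bus BusRdX Flush; mem=20
  op23 P0: store L0 := 47 → M/I on L0; bus BusRdX Flush; mem=52
  op24 P1: load  L2 → I/M on L2; bus (none); mem=10
  op25 P0: load  L2 → S/O on L2; bus BusRd; mem=10
  op26 P1: store L5 := 87 → I/M on L5; bus BusRdX; mem=40
  op27 P1: load  L0 → O/S on L0; bus BusRd; mem=52
  op28 P0: store L0 := 28 → M/I on L0; bus BusUpgr; mem=52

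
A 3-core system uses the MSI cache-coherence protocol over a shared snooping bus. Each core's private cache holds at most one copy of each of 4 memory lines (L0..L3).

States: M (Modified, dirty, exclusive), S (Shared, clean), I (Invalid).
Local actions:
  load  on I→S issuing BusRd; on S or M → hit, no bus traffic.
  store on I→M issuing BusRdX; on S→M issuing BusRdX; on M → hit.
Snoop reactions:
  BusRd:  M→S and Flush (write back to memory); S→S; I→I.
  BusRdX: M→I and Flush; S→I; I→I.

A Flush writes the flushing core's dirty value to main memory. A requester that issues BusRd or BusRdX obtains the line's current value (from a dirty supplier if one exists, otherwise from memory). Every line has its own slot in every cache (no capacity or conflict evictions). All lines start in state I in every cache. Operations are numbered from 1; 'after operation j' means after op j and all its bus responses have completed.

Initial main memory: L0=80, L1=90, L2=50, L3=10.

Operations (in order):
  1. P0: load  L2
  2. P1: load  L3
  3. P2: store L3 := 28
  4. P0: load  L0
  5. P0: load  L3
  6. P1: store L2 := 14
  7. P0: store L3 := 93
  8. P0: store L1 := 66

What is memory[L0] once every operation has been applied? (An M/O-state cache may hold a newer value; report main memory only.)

  op1 P0: load  L2 → S/I/I on L2; bus BusRd; mem=50
  op2 P1: load  L3 → I/S/I on L3; bus BusRd; mem=10
  op3 P2: store L3 := 28 → I/I/M on L3; bus BusRdX; mem=10
  op4 P0: load  L0 → S/I/I on L0; bus BusRd; mem=80
  op5 P0: load  L3 → S/I/S on L3; bus BusRd Flush; mem=28
  op6 P1: store L2 := 14 → I/M/I on L2; bus BusRdX; mem=50
  op7 P0: store L3 := 93 → M/I/I on L3; bus BusRdX; mem=28
  op8 P0: store L1 := 66 → M/I/I on L1; bus BusRdX; mem=90

memory[L0] = 80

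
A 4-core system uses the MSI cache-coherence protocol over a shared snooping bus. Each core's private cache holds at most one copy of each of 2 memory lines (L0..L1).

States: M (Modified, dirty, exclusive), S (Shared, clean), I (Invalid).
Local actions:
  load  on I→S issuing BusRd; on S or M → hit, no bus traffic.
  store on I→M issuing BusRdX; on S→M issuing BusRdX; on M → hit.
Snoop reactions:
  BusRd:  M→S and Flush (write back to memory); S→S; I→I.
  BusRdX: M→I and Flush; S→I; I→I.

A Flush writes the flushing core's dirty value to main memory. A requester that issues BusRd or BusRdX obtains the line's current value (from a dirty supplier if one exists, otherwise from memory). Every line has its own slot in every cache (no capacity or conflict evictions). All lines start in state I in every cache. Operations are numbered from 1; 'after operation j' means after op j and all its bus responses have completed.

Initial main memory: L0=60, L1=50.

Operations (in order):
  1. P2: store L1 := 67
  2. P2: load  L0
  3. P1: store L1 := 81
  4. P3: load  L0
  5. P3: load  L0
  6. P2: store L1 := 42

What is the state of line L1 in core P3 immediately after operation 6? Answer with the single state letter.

state = I

1. P2: store L1 := 67  bus=[BusRdX]  L1: P0=I P1=I P2=M P3=I  mem[L1]=50
2. P2: load  L0  bus=[BusRd]  L0: P0=I P1=I P2=S P3=I  mem[L0]=60
3. P1: store L1 := 81  bus=[BusRdX,Flush]  L1: P0=I P1=M P2=I P3=I  mem[L1]=67
4. P3: load  L0  bus=[BusRd]  L0: P0=I P1=I P2=S P3=S  mem[L0]=60
5. P3: load  L0  bus=[-]  L0: P0=I P1=I P2=S P3=S  mem[L0]=60
6. P2: store L1 := 42  bus=[BusRdX,Flush]  L1: P0=I P1=I P2=M P3=I  mem[L1]=81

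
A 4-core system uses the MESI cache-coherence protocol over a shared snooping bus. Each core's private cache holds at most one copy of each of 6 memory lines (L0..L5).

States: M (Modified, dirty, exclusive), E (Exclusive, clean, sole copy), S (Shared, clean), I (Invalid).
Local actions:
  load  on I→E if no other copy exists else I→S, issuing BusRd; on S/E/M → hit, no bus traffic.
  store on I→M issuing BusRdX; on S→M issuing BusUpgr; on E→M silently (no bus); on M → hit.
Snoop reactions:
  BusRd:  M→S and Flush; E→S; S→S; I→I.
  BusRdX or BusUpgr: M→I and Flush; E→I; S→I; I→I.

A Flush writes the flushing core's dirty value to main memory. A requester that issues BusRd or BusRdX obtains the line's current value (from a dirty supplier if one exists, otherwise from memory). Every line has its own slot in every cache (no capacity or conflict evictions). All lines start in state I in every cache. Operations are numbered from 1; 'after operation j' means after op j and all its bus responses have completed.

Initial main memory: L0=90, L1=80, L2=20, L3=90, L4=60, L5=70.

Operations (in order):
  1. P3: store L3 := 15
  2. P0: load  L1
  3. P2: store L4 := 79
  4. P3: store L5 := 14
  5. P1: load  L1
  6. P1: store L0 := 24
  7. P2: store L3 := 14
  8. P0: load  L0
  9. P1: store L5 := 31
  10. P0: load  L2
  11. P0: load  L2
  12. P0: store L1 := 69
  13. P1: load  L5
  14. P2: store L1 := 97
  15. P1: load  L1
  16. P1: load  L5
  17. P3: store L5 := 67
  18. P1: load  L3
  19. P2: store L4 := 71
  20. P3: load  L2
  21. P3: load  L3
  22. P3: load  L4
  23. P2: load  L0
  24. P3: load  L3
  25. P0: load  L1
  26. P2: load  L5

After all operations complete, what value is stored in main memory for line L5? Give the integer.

[1] P3: store L3 := 15 | P0:I, P1:I, P2:I, P3:M(15) | bus: BusRdX
[2] P0: load  L1 | P0:E(80), P1:I, P2:I, P3:I | bus: BusRd
[3] P2: store L4 := 79 | P0:I, P1:I, P2:M(79), P3:I | bus: BusRdX
[4] P3: store L5 := 14 | P0:I, P1:I, P2:I, P3:M(14) | bus: BusRdX
[5] P1: load  L1 | P0:S(80), P1:S(80), P2:I, P3:I | bus: BusRd
[6] P1: store L0 := 24 | P0:I, P1:M(24), P2:I, P3:I | bus: BusRdX
[7] P2: store L3 := 14 | P0:I, P1:I, P2:M(14), P3:I | bus: BusRdX,Flush
[8] P0: load  L0 | P0:S(24), P1:S(24), P2:I, P3:I | bus: BusRd,Flush
[9] P1: store L5 := 31 | P0:I, P1:M(31), P2:I, P3:I | bus: BusRdX,Flush
[10] P0: load  L2 | P0:E(20), P1:I, P2:I, P3:I | bus: BusRd
[11] P0: load  L2 | P0:E(20), P1:I, P2:I, P3:I | bus: none
[12] P0: store L1 := 69 | P0:M(69), P1:I, P2:I, P3:I | bus: BusUpgr
[13] P1: load  L5 | P0:I, P1:M(31), P2:I, P3:I | bus: none
[14] P2: store L1 := 97 | P0:I, P1:I, P2:M(97), P3:I | bus: BusRdX,Flush
[15] P1: load  L1 | P0:I, P1:S(97), P2:S(97), P3:I | bus: BusRd,Flush
[16] P1: load  L5 | P0:I, P1:M(31), P2:I, P3:I | bus: none
[17] P3: store L5 := 67 | P0:I, P1:I, P2:I, P3:M(67) | bus: BusRdX,Flush
[18] P1: load  L3 | P0:I, P1:S(14), P2:S(14), P3:I | bus: BusRd,Flush
[19] P2: store L4 := 71 | P0:I, P1:I, P2:M(71), P3:I | bus: none
[20] P3: load  L2 | P0:S(20), P1:I, P2:I, P3:S(20) | bus: BusRd
[21] P3: load  L3 | P0:I, P1:S(14), P2:S(14), P3:S(14) | bus: BusRd
[22] P3: load  L4 | P0:I, P1:I, P2:S(71), P3:S(71) | bus: BusRd,Flush
[23] P2: load  L0 | P0:S(24), P1:S(24), P2:S(24), P3:I | bus: BusRd
[24] P3: load  L3 | P0:I, P1:S(14), P2:S(14), P3:S(14) | bus: none
[25] P0: load  L1 | P0:S(97), P1:S(97), P2:S(97), P3:I | bus: BusRd
[26] P2: load  L5 | P0:I, P1:I, P2:S(67), P3:S(67) | bus: BusRd,Flush

memory[L5] = 67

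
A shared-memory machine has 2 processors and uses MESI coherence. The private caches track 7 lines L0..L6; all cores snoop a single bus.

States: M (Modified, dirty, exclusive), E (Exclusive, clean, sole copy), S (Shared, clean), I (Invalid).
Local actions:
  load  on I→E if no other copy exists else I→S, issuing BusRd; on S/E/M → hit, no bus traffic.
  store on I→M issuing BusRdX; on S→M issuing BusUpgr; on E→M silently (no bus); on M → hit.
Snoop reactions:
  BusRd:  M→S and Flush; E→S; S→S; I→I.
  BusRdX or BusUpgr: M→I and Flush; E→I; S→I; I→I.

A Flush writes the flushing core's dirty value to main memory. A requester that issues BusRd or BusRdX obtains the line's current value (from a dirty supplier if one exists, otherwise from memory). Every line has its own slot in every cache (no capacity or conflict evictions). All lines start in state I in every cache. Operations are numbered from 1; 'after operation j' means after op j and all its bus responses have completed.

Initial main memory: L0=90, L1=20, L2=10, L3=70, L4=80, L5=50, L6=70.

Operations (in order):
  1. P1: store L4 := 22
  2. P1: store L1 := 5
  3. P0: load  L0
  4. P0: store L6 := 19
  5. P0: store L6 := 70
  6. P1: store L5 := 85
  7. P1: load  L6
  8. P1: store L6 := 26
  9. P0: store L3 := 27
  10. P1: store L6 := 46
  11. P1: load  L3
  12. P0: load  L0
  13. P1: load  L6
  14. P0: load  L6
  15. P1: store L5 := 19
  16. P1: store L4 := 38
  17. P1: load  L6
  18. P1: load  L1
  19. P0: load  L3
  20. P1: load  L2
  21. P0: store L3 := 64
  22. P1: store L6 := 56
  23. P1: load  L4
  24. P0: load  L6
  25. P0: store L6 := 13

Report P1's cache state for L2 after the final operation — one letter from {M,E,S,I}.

step 1: P1: store L4 := 22  ⟶  IM  (L4)  txn=BusRdX  M[L4]=80
step 2: P1: store L1 := 5  ⟶  IM  (L1)  txn=BusRdX  M[L1]=20
step 3: P0: load  L0  ⟶  EI  (L0)  txn=BusRd  M[L0]=90
step 4: P0: store L6 := 19  ⟶  MI  (L6)  txn=BusRdX  M[L6]=70
step 5: P0: store L6 := 70  ⟶  MI  (L6)  txn=∅  M[L6]=70
step 6: P1: store L5 := 85  ⟶  IM  (L5)  txn=BusRdX  M[L5]=50
step 7: P1: load  L6  ⟶  SS  (L6)  txn=BusRd+Flush  M[L6]=70
step 8: P1: store L6 := 26  ⟶  IM  (L6)  txn=BusUpgr  M[L6]=70
step 9: P0: store L3 := 27  ⟶  MI  (L3)  txn=BusRdX  M[L3]=70
step 10: P1: store L6 := 46  ⟶  IM  (L6)  txn=∅  M[L6]=70
step 11: P1: load  L3  ⟶  SS  (L3)  txn=BusRd+Flush  M[L3]=27
step 12: P0: load  L0  ⟶  EI  (L0)  txn=∅  M[L0]=90
step 13: P1: load  L6  ⟶  IM  (L6)  txn=∅  M[L6]=70
step 14: P0: load  L6  ⟶  SS  (L6)  txn=BusRd+Flush  M[L6]=46
step 15: P1: store L5 := 19  ⟶  IM  (L5)  txn=∅  M[L5]=50
step 16: P1: store L4 := 38  ⟶  IM  (L4)  txn=∅  M[L4]=80
step 17: P1: load  L6  ⟶  SS  (L6)  txn=∅  M[L6]=46
step 18: P1: load  L1  ⟶  IM  (L1)  txn=∅  M[L1]=20
step 19: P0: load  L3  ⟶  SS  (L3)  txn=∅  M[L3]=27
step 20: P1: load  L2  ⟶  IE  (L2)  txn=BusRd  M[L2]=10
step 21: P0: store L3 := 64  ⟶  MI  (L3)  txn=BusUpgr  M[L3]=27
step 22: P1: store L6 := 56  ⟶  IM  (L6)  txn=BusUpgr  M[L6]=46
step 23: P1: load  L4  ⟶  IM  (L4)  txn=∅  M[L4]=80
step 24: P0: load  L6  ⟶  SS  (L6)  txn=BusRd+Flush  M[L6]=56
step 25: P0: store L6 := 13  ⟶  MI  (L6)  txn=BusUpgr  M[L6]=56

state = E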